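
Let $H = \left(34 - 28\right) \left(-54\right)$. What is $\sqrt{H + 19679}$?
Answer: $7 \sqrt{395} \approx 139.12$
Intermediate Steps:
$H = -324$ ($H = 6 \left(-54\right) = -324$)
$\sqrt{H + 19679} = \sqrt{-324 + 19679} = \sqrt{19355} = 7 \sqrt{395}$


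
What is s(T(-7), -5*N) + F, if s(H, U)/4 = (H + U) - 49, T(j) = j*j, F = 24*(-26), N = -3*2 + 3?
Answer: -564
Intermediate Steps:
N = -3 (N = -6 + 3 = -3)
F = -624
T(j) = j²
s(H, U) = -196 + 4*H + 4*U (s(H, U) = 4*((H + U) - 49) = 4*(-49 + H + U) = -196 + 4*H + 4*U)
s(T(-7), -5*N) + F = (-196 + 4*(-7)² + 4*(-5*(-3))) - 624 = (-196 + 4*49 + 4*15) - 624 = (-196 + 196 + 60) - 624 = 60 - 624 = -564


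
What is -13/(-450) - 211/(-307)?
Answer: 98941/138150 ≈ 0.71619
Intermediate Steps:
-13/(-450) - 211/(-307) = -13*(-1/450) - 211*(-1/307) = 13/450 + 211/307 = 98941/138150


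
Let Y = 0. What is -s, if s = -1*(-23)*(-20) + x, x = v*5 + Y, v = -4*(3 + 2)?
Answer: 560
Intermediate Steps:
v = -20 (v = -4*5 = -20)
x = -100 (x = -20*5 + 0 = -100 + 0 = -100)
s = -560 (s = -1*(-23)*(-20) - 100 = 23*(-20) - 100 = -460 - 100 = -560)
-s = -1*(-560) = 560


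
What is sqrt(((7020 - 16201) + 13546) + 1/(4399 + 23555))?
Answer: sqrt(378991669366)/9318 ≈ 66.068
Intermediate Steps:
sqrt(((7020 - 16201) + 13546) + 1/(4399 + 23555)) = sqrt((-9181 + 13546) + 1/27954) = sqrt(4365 + 1/27954) = sqrt(122019211/27954) = sqrt(378991669366)/9318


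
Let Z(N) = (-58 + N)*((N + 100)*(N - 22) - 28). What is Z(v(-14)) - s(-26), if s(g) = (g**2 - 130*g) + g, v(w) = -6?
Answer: 166210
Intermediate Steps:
s(g) = g**2 - 129*g
Z(N) = (-58 + N)*(-28 + (-22 + N)*(100 + N)) (Z(N) = (-58 + N)*((100 + N)*(-22 + N) - 28) = (-58 + N)*((-22 + N)*(100 + N) - 28) = (-58 + N)*(-28 + (-22 + N)*(100 + N)))
Z(v(-14)) - s(-26) = (129224 + (-6)**3 - 6752*(-6) + 20*(-6)**2) - (-26)*(-129 - 26) = (129224 - 216 + 40512 + 20*36) - (-26)*(-155) = (129224 - 216 + 40512 + 720) - 1*4030 = 170240 - 4030 = 166210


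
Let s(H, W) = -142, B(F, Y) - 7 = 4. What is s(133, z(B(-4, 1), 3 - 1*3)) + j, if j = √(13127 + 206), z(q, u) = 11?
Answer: -142 + √13333 ≈ -26.531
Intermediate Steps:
B(F, Y) = 11 (B(F, Y) = 7 + 4 = 11)
j = √13333 ≈ 115.47
s(133, z(B(-4, 1), 3 - 1*3)) + j = -142 + √13333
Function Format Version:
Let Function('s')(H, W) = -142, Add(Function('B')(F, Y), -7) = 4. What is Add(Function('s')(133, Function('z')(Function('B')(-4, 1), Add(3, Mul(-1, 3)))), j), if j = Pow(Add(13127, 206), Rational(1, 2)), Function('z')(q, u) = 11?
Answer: Add(-142, Pow(13333, Rational(1, 2))) ≈ -26.531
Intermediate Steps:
Function('B')(F, Y) = 11 (Function('B')(F, Y) = Add(7, 4) = 11)
j = Pow(13333, Rational(1, 2)) ≈ 115.47
Add(Function('s')(133, Function('z')(Function('B')(-4, 1), Add(3, Mul(-1, 3)))), j) = Add(-142, Pow(13333, Rational(1, 2)))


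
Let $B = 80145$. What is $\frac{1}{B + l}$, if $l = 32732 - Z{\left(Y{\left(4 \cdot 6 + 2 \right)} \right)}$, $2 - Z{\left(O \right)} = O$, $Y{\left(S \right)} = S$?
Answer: $\frac{1}{112901} \approx 8.8573 \cdot 10^{-6}$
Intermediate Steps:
$Z{\left(O \right)} = 2 - O$
$l = 32756$ ($l = 32732 - \left(2 - \left(4 \cdot 6 + 2\right)\right) = 32732 - \left(2 - \left(24 + 2\right)\right) = 32732 - \left(2 - 26\right) = 32732 - -24 = 32732 + 24 = 32756$)
$\frac{1}{B + l} = \frac{1}{80145 + 32756} = \frac{1}{112901}$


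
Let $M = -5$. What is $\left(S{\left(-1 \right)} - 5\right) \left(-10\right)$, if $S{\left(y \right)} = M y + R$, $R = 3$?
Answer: $-30$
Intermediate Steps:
$S{\left(y \right)} = 3 - 5 y$ ($S{\left(y \right)} = - 5 y + 3 = 3 - 5 y$)
$\left(S{\left(-1 \right)} - 5\right) \left(-10\right) = \left(\left(3 - -5\right) - 5\right) \left(-10\right) = \left(\left(3 + 5\right) - 5\right) \left(-10\right) = \left(8 - 5\right) \left(-10\right) = 3 \left(-10\right) = -30$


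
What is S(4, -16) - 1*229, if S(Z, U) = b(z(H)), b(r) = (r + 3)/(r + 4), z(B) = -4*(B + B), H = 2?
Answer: -2735/12 ≈ -227.92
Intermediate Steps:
z(B) = -8*B
b(r) = (3 + r)/(4 + r)
S(Z, U) = 13/12 (S(Z, U) = (3 - 8*2)/(4 - 8*2) = (3 - 16)/(4 - 16) = -13/(-12) = -1/12*(-13) = 13/12)
S(4, -16) - 1*229 = 13/12 - 1*229 = 13/12 - 229 = -2735/12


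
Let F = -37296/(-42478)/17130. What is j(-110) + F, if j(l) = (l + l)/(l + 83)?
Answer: 13340299816/1637208315 ≈ 8.1482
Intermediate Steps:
j(l) = 2*l/(83 + l) (j(l) = (2*l)/(83 + l) = 2*l/(83 + l))
F = 3108/60637345 (F = -37296*(-1/42478)*(1/17130) = (18648/21239)*(1/17130) = 3108/60637345 ≈ 5.1256e-5)
j(-110) + F = 2*(-110)/(83 - 110) + 3108/60637345 = 2*(-110)/(-27) + 3108/60637345 = 2*(-110)*(-1/27) + 3108/60637345 = 220/27 + 3108/60637345 = 13340299816/1637208315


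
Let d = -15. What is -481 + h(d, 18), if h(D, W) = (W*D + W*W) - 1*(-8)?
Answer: -419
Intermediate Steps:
h(D, W) = 8 + W² + D*W (h(D, W) = (D*W + W²) + 8 = (W² + D*W) + 8 = 8 + W² + D*W)
-481 + h(d, 18) = -481 + (8 + 18² - 15*18) = -481 + (8 + 324 - 270) = -481 + 62 = -419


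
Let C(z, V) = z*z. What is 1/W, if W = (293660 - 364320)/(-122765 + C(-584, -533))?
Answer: -218291/70660 ≈ -3.0893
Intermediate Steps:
C(z, V) = z²
W = -70660/218291 (W = (293660 - 364320)/(-122765 + (-584)²) = -70660/(-122765 + 341056) = -70660/218291 ≈ -0.32370)
1/W = 1/(-70660/218291) = -218291/70660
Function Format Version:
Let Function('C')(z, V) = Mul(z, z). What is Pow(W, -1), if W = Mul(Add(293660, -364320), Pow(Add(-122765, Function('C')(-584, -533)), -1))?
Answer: Rational(-218291, 70660) ≈ -3.0893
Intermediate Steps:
Function('C')(z, V) = Pow(z, 2)
W = Rational(-70660, 218291) (W = Mul(Add(293660, -364320), Pow(Add(-122765, Pow(-584, 2)), -1)) = Mul(-70660, Pow(Add(-122765, 341056), -1)) = Mul(-70660, Pow(218291, -1)) = Mul(-70660, Rational(1, 218291)) = Rational(-70660, 218291) ≈ -0.32370)
Pow(W, -1) = Pow(Rational(-70660, 218291), -1) = Rational(-218291, 70660)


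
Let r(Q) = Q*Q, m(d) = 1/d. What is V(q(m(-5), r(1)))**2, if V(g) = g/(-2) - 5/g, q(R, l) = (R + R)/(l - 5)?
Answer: 1002001/400 ≈ 2505.0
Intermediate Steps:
m(d) = 1/d
r(Q) = Q**2
q(R, l) = 2*R/(-5 + l) (q(R, l) = (2*R)/(-5 + l) = 2*R/(-5 + l))
V(g) = -5/g - g/2 (V(g) = g*(-1/2) - 5/g = -g/2 - 5/g = -5/g - g/2)
V(q(m(-5), r(1)))**2 = (-5/(2/(-5*(-5 + 1**2))) - 1/((-5)*(-5 + 1**2)))**2 = (-5/(2*(-1/5)/(-5 + 1)) - (-1)/(5*(-5 + 1)))**2 = (-5/(2*(-1/5)/(-4)) - (-1)/(5*(-4)))**2 = (-5/(2*(-1/5)*(-1/4)) - (-1)*(-1)/(5*4))**2 = (-5/1/10 - 1/2*1/10)**2 = (-5*10 - 1/20)**2 = (-50 - 1/20)**2 = (-1001/20)**2 = 1002001/400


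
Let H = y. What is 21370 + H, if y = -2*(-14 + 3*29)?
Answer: 21224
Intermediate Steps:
y = -146 (y = -2*(-14 + 87) = -2*73 = -146)
H = -146
21370 + H = 21370 - 146 = 21224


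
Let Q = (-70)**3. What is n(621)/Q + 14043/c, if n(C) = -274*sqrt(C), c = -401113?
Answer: -14043/401113 + 411*sqrt(69)/171500 ≈ -0.015103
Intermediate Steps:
Q = -343000
n(621)/Q + 14043/c = -822*sqrt(69)/(-343000) + 14043/(-401113) = -822*sqrt(69)*(-1/343000) + 14043*(-1/401113) = -822*sqrt(69)*(-1/343000) - 14043/401113 = 411*sqrt(69)/171500 - 14043/401113 = -14043/401113 + 411*sqrt(69)/171500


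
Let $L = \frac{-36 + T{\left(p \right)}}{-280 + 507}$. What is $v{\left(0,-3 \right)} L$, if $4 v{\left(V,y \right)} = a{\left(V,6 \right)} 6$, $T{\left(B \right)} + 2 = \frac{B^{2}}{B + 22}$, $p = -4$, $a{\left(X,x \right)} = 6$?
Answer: $- \frac{334}{227} \approx -1.4714$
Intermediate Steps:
$T{\left(B \right)} = -2 + \frac{B^{2}}{22 + B}$ ($T{\left(B \right)} = -2 + \frac{B^{2}}{B + 22} = -2 + \frac{B^{2}}{22 + B}$)
$L = - \frac{334}{2043}$ ($L = \frac{-36 + \frac{-44 + \left(-4\right)^{2} - -8}{22 - 4}}{-280 + 507} = \frac{-36 + \frac{-44 + 16 + 8}{18}}{227} = \left(-36 + \frac{1}{18} \left(-20\right)\right) \frac{1}{227} = \left(-36 - \frac{10}{9}\right) \frac{1}{227} = \left(- \frac{334}{9}\right) \frac{1}{227} = - \frac{334}{2043} \approx -0.16349$)
$v{\left(V,y \right)} = 9$ ($v{\left(V,y \right)} = \frac{6 \cdot 6}{4} = \frac{1}{4} \cdot 36 = 9$)
$v{\left(0,-3 \right)} L = 9 \left(- \frac{334}{2043}\right) = - \frac{334}{227}$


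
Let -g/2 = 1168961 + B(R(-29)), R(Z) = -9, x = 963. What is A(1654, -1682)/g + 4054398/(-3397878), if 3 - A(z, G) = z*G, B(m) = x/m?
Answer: -1051722253889/441291476868 ≈ -2.3833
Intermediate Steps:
B(m) = 963/m
A(z, G) = 3 - G*z (A(z, G) = 3 - z*G = 3 - G*z)
g = -2337708 (g = -2*(1168961 + 963/(-9)) = -2*(1168961 + 963*(-⅑)) = -2*(1168961 - 107) = -2*1168854 = -2337708)
A(1654, -1682)/g + 4054398/(-3397878) = (3 - 1*(-1682)*1654)/(-2337708) + 4054398/(-3397878) = (3 + 2782028)*(-1/2337708) + 4054398*(-1/3397878) = 2782031*(-1/2337708) - 675733/566313 = -2782031/2337708 - 675733/566313 = -1051722253889/441291476868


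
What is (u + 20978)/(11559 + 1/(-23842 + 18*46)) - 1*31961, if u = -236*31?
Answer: -8501913248557/266018825 ≈ -31960.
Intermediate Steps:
u = -7316
(u + 20978)/(11559 + 1/(-23842 + 18*46)) - 1*31961 = (-7316 + 20978)/(11559 + 1/(-23842 + 18*46)) - 1*31961 = 13662/(11559 + 1/(-23842 + 828)) - 31961 = 13662/(11559 + 1/(-23014)) - 31961 = 13662/(11559 - 1/23014) - 31961 = 13662/(266018825/23014) - 31961 = 13662*(23014/266018825) - 31961 = 314417268/266018825 - 31961 = -8501913248557/266018825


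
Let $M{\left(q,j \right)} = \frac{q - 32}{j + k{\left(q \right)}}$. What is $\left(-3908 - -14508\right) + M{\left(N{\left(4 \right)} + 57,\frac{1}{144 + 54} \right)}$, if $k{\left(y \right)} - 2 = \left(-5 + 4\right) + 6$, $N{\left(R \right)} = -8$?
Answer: $\frac{14705566}{1387} \approx 10602.0$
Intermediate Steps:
$k{\left(y \right)} = 7$ ($k{\left(y \right)} = 2 + \left(\left(-5 + 4\right) + 6\right) = 2 + \left(-1 + 6\right) = 2 + 5 = 7$)
$M{\left(q,j \right)} = \frac{-32 + q}{7 + j}$ ($M{\left(q,j \right)} = \frac{q - 32}{j + 7} = \frac{-32 + q}{7 + j}$)
$\left(-3908 - -14508\right) + M{\left(N{\left(4 \right)} + 57,\frac{1}{144 + 54} \right)} = \left(-3908 - -14508\right) + \frac{-32 + \left(-8 + 57\right)}{7 + \frac{1}{144 + 54}} = \left(-3908 + 14508\right) + \frac{-32 + 49}{7 + \frac{1}{198}} = 10600 + \frac{1}{7 + \frac{1}{198}} \cdot 17 = 10600 + \frac{1}{\frac{1387}{198}} \cdot 17 = 10600 + \frac{198}{1387} \cdot 17 = 10600 + \frac{3366}{1387} = \frac{14705566}{1387}$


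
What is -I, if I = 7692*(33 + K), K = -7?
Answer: -199992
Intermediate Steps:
I = 199992 (I = 7692*(33 - 7) = 7692*26 = 199992)
-I = -1*199992 = -199992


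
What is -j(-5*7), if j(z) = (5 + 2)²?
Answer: -49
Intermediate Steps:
j(z) = 49 (j(z) = 7² = 49)
-j(-5*7) = -1*49 = -49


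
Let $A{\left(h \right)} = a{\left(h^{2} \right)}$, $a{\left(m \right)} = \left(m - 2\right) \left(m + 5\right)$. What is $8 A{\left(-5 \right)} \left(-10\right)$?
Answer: $-55200$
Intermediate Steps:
$a{\left(m \right)} = \left(-2 + m\right) \left(5 + m\right)$
$A{\left(h \right)} = -10 + h^{4} + 3 h^{2}$ ($A{\left(h \right)} = -10 + \left(h^{2}\right)^{2} + 3 h^{2} = -10 + h^{4} + 3 h^{2}$)
$8 A{\left(-5 \right)} \left(-10\right) = 8 \left(-10 + \left(-5\right)^{4} + 3 \left(-5\right)^{2}\right) \left(-10\right) = 8 \left(-10 + 625 + 3 \cdot 25\right) \left(-10\right) = 8 \left(-10 + 625 + 75\right) \left(-10\right) = 8 \cdot 690 \left(-10\right) = 5520 \left(-10\right) = -55200$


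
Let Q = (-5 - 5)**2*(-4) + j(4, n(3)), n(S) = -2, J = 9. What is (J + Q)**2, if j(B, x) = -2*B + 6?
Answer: 154449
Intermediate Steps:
j(B, x) = 6 - 2*B
Q = -402 (Q = (-5 - 5)**2*(-4) + (6 - 2*4) = (-10)**2*(-4) + (6 - 8) = 100*(-4) - 2 = -400 - 2 = -402)
(J + Q)**2 = (9 - 402)**2 = (-393)**2 = 154449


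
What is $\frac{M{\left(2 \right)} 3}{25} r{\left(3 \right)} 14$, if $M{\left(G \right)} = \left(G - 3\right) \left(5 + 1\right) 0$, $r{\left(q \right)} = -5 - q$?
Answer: $0$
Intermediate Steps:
$M{\left(G \right)} = 0$ ($M{\left(G \right)} = \left(-3 + G\right) 6 \cdot 0 = \left(-3 + G\right) 0 = 0$)
$\frac{M{\left(2 \right)} 3}{25} r{\left(3 \right)} 14 = \frac{0 \cdot 3}{25} \left(-5 - 3\right) 14 = 0 \cdot \frac{1}{25} \left(-5 - 3\right) 14 = 0 \left(\left(-8\right) 14\right) = 0 \left(-112\right) = 0$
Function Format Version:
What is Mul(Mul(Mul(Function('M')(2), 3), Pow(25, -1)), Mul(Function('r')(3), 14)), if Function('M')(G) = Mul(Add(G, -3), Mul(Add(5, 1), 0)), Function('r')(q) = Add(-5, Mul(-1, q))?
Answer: 0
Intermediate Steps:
Function('M')(G) = 0 (Function('M')(G) = Mul(Add(-3, G), Mul(6, 0)) = Mul(Add(-3, G), 0) = 0)
Mul(Mul(Mul(Function('M')(2), 3), Pow(25, -1)), Mul(Function('r')(3), 14)) = Mul(Mul(Mul(0, 3), Pow(25, -1)), Mul(Add(-5, Mul(-1, 3)), 14)) = Mul(Mul(0, Rational(1, 25)), Mul(Add(-5, -3), 14)) = Mul(0, Mul(-8, 14)) = Mul(0, -112) = 0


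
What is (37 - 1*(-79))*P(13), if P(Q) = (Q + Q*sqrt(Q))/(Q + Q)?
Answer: 58 + 58*sqrt(13) ≈ 267.12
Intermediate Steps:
P(Q) = (Q + Q**(3/2))/(2*Q) (P(Q) = (Q + Q**(3/2))/((2*Q)) = (Q + Q**(3/2))*(1/(2*Q)) = (Q + Q**(3/2))/(2*Q))
(37 - 1*(-79))*P(13) = (37 - 1*(-79))*(1/2 + sqrt(13)/2) = (37 + 79)*(1/2 + sqrt(13)/2) = 116*(1/2 + sqrt(13)/2) = 58 + 58*sqrt(13)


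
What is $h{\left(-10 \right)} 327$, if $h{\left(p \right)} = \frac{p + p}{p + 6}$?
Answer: $1635$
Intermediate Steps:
$h{\left(p \right)} = \frac{2 p}{6 + p}$
$h{\left(-10 \right)} 327 = 2 \left(-10\right) \frac{1}{6 - 10} \cdot 327 = 2 \left(-10\right) \frac{1}{-4} \cdot 327 = 2 \left(-10\right) \left(- \frac{1}{4}\right) 327 = 5 \cdot 327 = 1635$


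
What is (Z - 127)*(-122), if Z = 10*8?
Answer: 5734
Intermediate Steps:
Z = 80
(Z - 127)*(-122) = (80 - 127)*(-122) = -47*(-122) = 5734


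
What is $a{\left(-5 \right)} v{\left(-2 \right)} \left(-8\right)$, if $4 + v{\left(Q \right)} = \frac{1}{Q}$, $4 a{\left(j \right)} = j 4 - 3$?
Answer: $-207$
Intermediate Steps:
$a{\left(j \right)} = - \frac{3}{4} + j$ ($a{\left(j \right)} = \frac{j 4 - 3}{4} = \frac{4 j - 3}{4} = \frac{-3 + 4 j}{4} = - \frac{3}{4} + j$)
$v{\left(Q \right)} = -4 + \frac{1}{Q}$
$a{\left(-5 \right)} v{\left(-2 \right)} \left(-8\right) = \left(- \frac{3}{4} - 5\right) \left(-4 + \frac{1}{-2}\right) \left(-8\right) = - \frac{23 \left(-4 - \frac{1}{2}\right)}{4} \left(-8\right) = \left(- \frac{23}{4}\right) \left(- \frac{9}{2}\right) \left(-8\right) = \frac{207}{8} \left(-8\right) = -207$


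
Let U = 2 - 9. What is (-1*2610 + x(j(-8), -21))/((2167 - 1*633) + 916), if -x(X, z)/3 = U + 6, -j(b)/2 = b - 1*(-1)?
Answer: -2607/2450 ≈ -1.0641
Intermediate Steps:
U = -7
j(b) = -2 - 2*b (j(b) = -2*(b - 1*(-1)) = -2*(b + 1) = -2*(1 + b) = -2 - 2*b)
x(X, z) = 3 (x(X, z) = -3*(-7 + 6) = -3*(-1) = 3)
(-1*2610 + x(j(-8), -21))/((2167 - 1*633) + 916) = (-1*2610 + 3)/((2167 - 1*633) + 916) = (-2610 + 3)/((2167 - 633) + 916) = -2607/(1534 + 916) = -2607/2450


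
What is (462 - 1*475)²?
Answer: 169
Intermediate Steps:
(462 - 1*475)² = (462 - 475)² = (-13)² = 169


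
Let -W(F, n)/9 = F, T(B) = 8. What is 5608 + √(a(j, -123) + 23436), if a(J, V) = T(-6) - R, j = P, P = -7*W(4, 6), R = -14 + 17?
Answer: 5608 + √23441 ≈ 5761.1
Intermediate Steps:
R = 3
W(F, n) = -9*F
P = 252 (P = -(-63)*4 = -7*(-36) = 252)
j = 252
a(J, V) = 5 (a(J, V) = 8 - 1*3 = 8 - 3 = 5)
5608 + √(a(j, -123) + 23436) = 5608 + √(5 + 23436) = 5608 + √23441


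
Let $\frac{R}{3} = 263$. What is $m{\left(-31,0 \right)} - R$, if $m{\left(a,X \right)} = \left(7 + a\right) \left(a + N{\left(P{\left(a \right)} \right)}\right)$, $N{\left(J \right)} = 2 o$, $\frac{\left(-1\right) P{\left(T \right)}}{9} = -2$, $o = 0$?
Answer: $-45$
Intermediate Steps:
$P{\left(T \right)} = 18$ ($P{\left(T \right)} = \left(-9\right) \left(-2\right) = 18$)
$R = 789$ ($R = 3 \cdot 263 = 789$)
$N{\left(J \right)} = 0$ ($N{\left(J \right)} = 2 \cdot 0 = 0$)
$m{\left(a,X \right)} = a \left(7 + a\right)$ ($m{\left(a,X \right)} = \left(7 + a\right) \left(a + 0\right) = \left(7 + a\right) a = a \left(7 + a\right)$)
$m{\left(-31,0 \right)} - R = - 31 \left(7 - 31\right) - 789 = \left(-31\right) \left(-24\right) - 789 = 744 - 789 = -45$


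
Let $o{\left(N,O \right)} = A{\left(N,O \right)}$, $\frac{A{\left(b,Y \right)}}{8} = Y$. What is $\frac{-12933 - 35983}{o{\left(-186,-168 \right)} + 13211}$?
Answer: $- \frac{48916}{11867} \approx -4.122$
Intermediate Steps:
$A{\left(b,Y \right)} = 8 Y$
$o{\left(N,O \right)} = 8 O$
$\frac{-12933 - 35983}{o{\left(-186,-168 \right)} + 13211} = \frac{-12933 - 35983}{8 \left(-168\right) + 13211} = - \frac{48916}{-1344 + 13211} = - \frac{48916}{11867}$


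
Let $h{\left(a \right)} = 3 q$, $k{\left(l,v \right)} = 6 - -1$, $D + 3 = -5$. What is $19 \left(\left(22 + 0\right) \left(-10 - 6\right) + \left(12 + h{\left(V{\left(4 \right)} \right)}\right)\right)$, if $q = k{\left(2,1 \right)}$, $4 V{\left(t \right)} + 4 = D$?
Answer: $-6061$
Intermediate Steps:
$D = -8$ ($D = -3 - 5 = -8$)
$k{\left(l,v \right)} = 7$ ($k{\left(l,v \right)} = 6 + 1 = 7$)
$V{\left(t \right)} = -3$ ($V{\left(t \right)} = -1 + \frac{1}{4} \left(-8\right) = -1 - 2 = -3$)
$q = 7$
$h{\left(a \right)} = 21$ ($h{\left(a \right)} = 3 \cdot 7 = 21$)
$19 \left(\left(22 + 0\right) \left(-10 - 6\right) + \left(12 + h{\left(V{\left(4 \right)} \right)}\right)\right) = 19 \left(\left(22 + 0\right) \left(-10 - 6\right) + \left(12 + 21\right)\right) = 19 \left(22 \left(-16\right) + 33\right) = 19 \left(-352 + 33\right) = 19 \left(-319\right) = -6061$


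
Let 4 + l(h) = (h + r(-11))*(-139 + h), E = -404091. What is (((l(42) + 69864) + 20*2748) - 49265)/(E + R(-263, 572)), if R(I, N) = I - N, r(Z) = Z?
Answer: -36274/202463 ≈ -0.17916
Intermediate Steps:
l(h) = -4 + (-139 + h)*(-11 + h) (l(h) = -4 + (h - 11)*(-139 + h) = -4 + (-11 + h)*(-139 + h) = -4 + (-139 + h)*(-11 + h))
(((l(42) + 69864) + 20*2748) - 49265)/(E + R(-263, 572)) = ((((1525 + 42**2 - 150*42) + 69864) + 20*2748) - 49265)/(-404091 + (-263 - 1*572)) = ((((1525 + 1764 - 6300) + 69864) + 54960) - 49265)/(-404091 + (-263 - 572)) = (((-3011 + 69864) + 54960) - 49265)/(-404091 - 835) = ((66853 + 54960) - 49265)/(-404926) = (121813 - 49265)*(-1/404926) = 72548*(-1/404926) = -36274/202463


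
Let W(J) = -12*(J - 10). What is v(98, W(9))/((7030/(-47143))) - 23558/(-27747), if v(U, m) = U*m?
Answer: -769066364378/97530705 ≈ -7885.4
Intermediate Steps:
W(J) = 120 - 12*J (W(J) = -12*(-10 + J) = 120 - 12*J)
v(98, W(9))/((7030/(-47143))) - 23558/(-27747) = (98*(120 - 12*9))/((7030/(-47143))) - 23558/(-27747) = (98*(120 - 108))/((7030*(-1/47143))) - 23558*(-1/27747) = (98*12)/(-7030/47143) + 23558/27747 = 1176*(-47143/7030) + 23558/27747 = -27720084/3515 + 23558/27747 = -769066364378/97530705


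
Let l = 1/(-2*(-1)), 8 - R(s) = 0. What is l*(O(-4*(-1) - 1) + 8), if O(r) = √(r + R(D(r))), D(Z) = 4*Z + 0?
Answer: 4 + √11/2 ≈ 5.6583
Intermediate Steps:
D(Z) = 4*Z
R(s) = 8 (R(s) = 8 - 1*0 = 8 + 0 = 8)
O(r) = √(8 + r) (O(r) = √(r + 8) = √(8 + r))
l = ½ (l = 1/2 = ½ ≈ 0.50000)
l*(O(-4*(-1) - 1) + 8) = (√(8 + (-4*(-1) - 1)) + 8)/2 = (√(8 + (4 - 1)) + 8)/2 = (√(8 + 3) + 8)/2 = (√11 + 8)/2 = (8 + √11)/2 = 4 + √11/2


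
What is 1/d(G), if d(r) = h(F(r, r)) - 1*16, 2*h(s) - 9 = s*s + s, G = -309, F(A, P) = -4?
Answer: -2/11 ≈ -0.18182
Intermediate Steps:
h(s) = 9/2 + s/2 + s²/2 (h(s) = 9/2 + (s*s + s)/2 = 9/2 + (s² + s)/2 = 9/2 + (s + s²)/2 = 9/2 + (s/2 + s²/2) = 9/2 + s/2 + s²/2)
d(r) = -11/2 (d(r) = (9/2 + (½)*(-4) + (½)*(-4)²) - 1*16 = (9/2 - 2 + (½)*16) - 16 = (9/2 - 2 + 8) - 16 = 21/2 - 16 = -11/2)
1/d(G) = 1/(-11/2) = -2/11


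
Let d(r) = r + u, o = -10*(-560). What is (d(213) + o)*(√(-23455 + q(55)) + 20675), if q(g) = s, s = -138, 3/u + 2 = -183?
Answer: 4446787270/37 + 1075402*I*√23593/185 ≈ 1.2018e+8 + 8.9288e+5*I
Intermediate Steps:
o = 5600
u = -3/185 (u = 3/(-2 - 183) = 3/(-185) = 3*(-1/185) = -3/185 ≈ -0.016216)
d(r) = -3/185 + r (d(r) = r - 3/185 = -3/185 + r)
q(g) = -138
(d(213) + o)*(√(-23455 + q(55)) + 20675) = ((-3/185 + 213) + 5600)*(√(-23455 - 138) + 20675) = (39402/185 + 5600)*(√(-23593) + 20675) = 1075402*(I*√23593 + 20675)/185 = 1075402*(20675 + I*√23593)/185 = 4446787270/37 + 1075402*I*√23593/185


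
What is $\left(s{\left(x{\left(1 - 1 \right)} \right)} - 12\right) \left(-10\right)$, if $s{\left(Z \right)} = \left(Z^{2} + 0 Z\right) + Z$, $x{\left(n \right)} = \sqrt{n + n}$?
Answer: $120$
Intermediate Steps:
$x{\left(n \right)} = \sqrt{2} \sqrt{n}$ ($x{\left(n \right)} = \sqrt{2 n} = \sqrt{2} \sqrt{n}$)
$s{\left(Z \right)} = Z + Z^{2}$ ($s{\left(Z \right)} = \left(Z^{2} + 0\right) + Z = Z^{2} + Z = Z + Z^{2}$)
$\left(s{\left(x{\left(1 - 1 \right)} \right)} - 12\right) \left(-10\right) = \left(\sqrt{2} \sqrt{1 - 1} \left(1 + \sqrt{2} \sqrt{1 - 1}\right) - 12\right) \left(-10\right) = \left(\sqrt{2} \sqrt{0} \left(1 + \sqrt{2} \sqrt{0}\right) - 12\right) \left(-10\right) = \left(\sqrt{2} \cdot 0 \left(1 + \sqrt{2} \cdot 0\right) - 12\right) \left(-10\right) = \left(0 \left(1 + 0\right) - 12\right) \left(-10\right) = \left(0 \cdot 1 - 12\right) \left(-10\right) = \left(0 - 12\right) \left(-10\right) = \left(-12\right) \left(-10\right) = 120$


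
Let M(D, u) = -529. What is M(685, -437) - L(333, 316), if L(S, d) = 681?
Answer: -1210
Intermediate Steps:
M(685, -437) - L(333, 316) = -529 - 1*681 = -529 - 681 = -1210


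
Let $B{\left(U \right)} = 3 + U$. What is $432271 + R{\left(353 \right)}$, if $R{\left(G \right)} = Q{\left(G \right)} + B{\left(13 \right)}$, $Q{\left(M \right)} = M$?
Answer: $432640$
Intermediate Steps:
$R{\left(G \right)} = 16 + G$ ($R{\left(G \right)} = G + \left(3 + 13\right) = G + 16 = 16 + G$)
$432271 + R{\left(353 \right)} = 432271 + \left(16 + 353\right) = 432271 + 369 = 432640$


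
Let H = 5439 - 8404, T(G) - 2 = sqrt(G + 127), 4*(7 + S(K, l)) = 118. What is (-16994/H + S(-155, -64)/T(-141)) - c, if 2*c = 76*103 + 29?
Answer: (-23262017*sqrt(14) + 46390609*I)/(5930*(sqrt(14) - 2*I)) ≈ -3920.3 - 4.6771*I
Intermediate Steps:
S(K, l) = 45/2 (S(K, l) = -7 + (1/4)*118 = -7 + 59/2 = 45/2)
T(G) = 2 + sqrt(127 + G) (T(G) = 2 + sqrt(G + 127) = 2 + sqrt(127 + G))
c = 7857/2 (c = (76*103 + 29)/2 = (7828 + 29)/2 = (1/2)*7857 = 7857/2 ≈ 3928.5)
H = -2965
(-16994/H + S(-155, -64)/T(-141)) - c = (-16994/(-2965) + 45/(2*(2 + sqrt(127 - 141)))) - 1*7857/2 = (-16994*(-1/2965) + 45/(2*(2 + sqrt(-14)))) - 7857/2 = (16994/2965 + 45/(2*(2 + I*sqrt(14)))) - 7857/2 = -23262017/5930 + 45/(2*(2 + I*sqrt(14)))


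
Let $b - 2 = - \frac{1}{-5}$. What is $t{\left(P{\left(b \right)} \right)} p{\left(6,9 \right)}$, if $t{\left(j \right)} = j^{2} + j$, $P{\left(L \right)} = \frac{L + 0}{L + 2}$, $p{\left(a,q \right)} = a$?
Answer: $\frac{704}{147} \approx 4.7891$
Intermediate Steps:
$b = \frac{11}{5}$ ($b = 2 - \frac{1}{-5} = 2 - - \frac{1}{5} = 2 + \frac{1}{5} = \frac{11}{5} \approx 2.2$)
$P{\left(L \right)} = \frac{L}{2 + L}$
$t{\left(j \right)} = j + j^{2}$
$t{\left(P{\left(b \right)} \right)} p{\left(6,9 \right)} = \frac{11}{5 \left(2 + \frac{11}{5}\right)} \left(1 + \frac{11}{5 \left(2 + \frac{11}{5}\right)}\right) 6 = \frac{11}{5 \cdot \frac{21}{5}} \left(1 + \frac{11}{5 \cdot \frac{21}{5}}\right) 6 = \frac{11}{5} \cdot \frac{5}{21} \left(1 + \frac{11}{5} \cdot \frac{5}{21}\right) 6 = \frac{11 \left(1 + \frac{11}{21}\right)}{21} \cdot 6 = \frac{11}{21} \cdot \frac{32}{21} \cdot 6 = \frac{352}{441} \cdot 6 = \frac{704}{147}$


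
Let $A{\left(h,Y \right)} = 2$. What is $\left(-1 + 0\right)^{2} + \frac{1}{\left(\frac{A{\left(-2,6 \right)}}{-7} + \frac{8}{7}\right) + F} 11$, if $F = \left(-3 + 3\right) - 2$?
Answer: $- \frac{69}{8} \approx -8.625$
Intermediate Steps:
$F = -2$ ($F = 0 - 2 = -2$)
$\left(-1 + 0\right)^{2} + \frac{1}{\left(\frac{A{\left(-2,6 \right)}}{-7} + \frac{8}{7}\right) + F} 11 = \left(-1 + 0\right)^{2} + \frac{1}{\left(\frac{2}{-7} + \frac{8}{7}\right) - 2} \cdot 11 = \left(-1\right)^{2} + \frac{1}{\left(2 \left(- \frac{1}{7}\right) + 8 \cdot \frac{1}{7}\right) - 2} \cdot 11 = 1 + \frac{1}{\left(- \frac{2}{7} + \frac{8}{7}\right) - 2} \cdot 11 = 1 + \frac{1}{\frac{6}{7} - 2} \cdot 11 = 1 + \frac{1}{- \frac{8}{7}} \cdot 11 = 1 - \frac{77}{8} = - \frac{69}{8}$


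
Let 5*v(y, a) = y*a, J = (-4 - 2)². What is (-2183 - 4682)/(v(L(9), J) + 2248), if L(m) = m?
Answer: -34325/11564 ≈ -2.9683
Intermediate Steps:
J = 36 (J = (-6)² = 36)
v(y, a) = a*y/5 (v(y, a) = (y*a)/5 = (a*y)/5 = a*y/5)
(-2183 - 4682)/(v(L(9), J) + 2248) = (-2183 - 4682)/((⅕)*36*9 + 2248) = -6865/(324/5 + 2248) = -6865/11564/5 = -6865*5/11564 = -34325/11564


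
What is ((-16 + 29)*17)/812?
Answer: 221/812 ≈ 0.27217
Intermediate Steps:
((-16 + 29)*17)/812 = (13*17)*(1/812) = 221*(1/812) = 221/812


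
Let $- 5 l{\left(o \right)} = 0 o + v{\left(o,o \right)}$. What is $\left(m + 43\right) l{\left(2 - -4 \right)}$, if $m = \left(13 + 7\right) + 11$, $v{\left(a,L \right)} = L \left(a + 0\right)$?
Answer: $- \frac{2664}{5} \approx -532.8$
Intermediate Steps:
$v{\left(a,L \right)} = L a$
$m = 31$ ($m = 20 + 11 = 31$)
$l{\left(o \right)} = - \frac{o^{2}}{5}$ ($l{\left(o \right)} = - \frac{0 o + o o}{5} = - \frac{0 + o^{2}}{5} = - \frac{o^{2}}{5}$)
$\left(m + 43\right) l{\left(2 - -4 \right)} = \left(31 + 43\right) \left(- \frac{\left(2 - -4\right)^{2}}{5}\right) = 74 \left(- \frac{\left(2 + 4\right)^{2}}{5}\right) = 74 \left(- \frac{6^{2}}{5}\right) = 74 \left(\left(- \frac{1}{5}\right) 36\right) = 74 \left(- \frac{36}{5}\right) = - \frac{2664}{5}$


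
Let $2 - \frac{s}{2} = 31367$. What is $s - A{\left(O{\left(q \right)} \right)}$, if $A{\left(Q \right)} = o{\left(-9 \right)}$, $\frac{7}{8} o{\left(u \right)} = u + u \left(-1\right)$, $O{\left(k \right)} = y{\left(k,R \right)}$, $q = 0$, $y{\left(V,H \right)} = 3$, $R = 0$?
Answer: $-62730$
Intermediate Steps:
$O{\left(k \right)} = 3$
$s = -62730$ ($s = 4 - 62734 = -62730$)
$o{\left(u \right)} = 0$ ($o{\left(u \right)} = \frac{8 \left(u + u \left(-1\right)\right)}{7} = \frac{8 \left(u - u\right)}{7} = \frac{8}{7} \cdot 0 = 0$)
$A{\left(Q \right)} = 0$
$s - A{\left(O{\left(q \right)} \right)} = -62730 - 0 = -62730 + 0 = -62730$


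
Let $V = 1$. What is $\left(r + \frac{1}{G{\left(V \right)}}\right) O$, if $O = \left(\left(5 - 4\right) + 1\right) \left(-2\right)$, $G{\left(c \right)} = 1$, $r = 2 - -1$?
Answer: $-16$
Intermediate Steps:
$r = 3$ ($r = 2 + 1 = 3$)
$O = -4$ ($O = \left(\left(5 - 4\right) + 1\right) \left(-2\right) = \left(1 + 1\right) \left(-2\right) = 2 \left(-2\right) = -4$)
$\left(r + \frac{1}{G{\left(V \right)}}\right) O = \left(3 + 1^{-1}\right) \left(-4\right) = \left(3 + 1\right) \left(-4\right) = 4 \left(-4\right) = -16$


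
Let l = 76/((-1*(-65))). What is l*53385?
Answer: 811452/13 ≈ 62419.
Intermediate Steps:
l = 76/65 ≈ 1.1692
l*53385 = (76/65)*53385 = 811452/13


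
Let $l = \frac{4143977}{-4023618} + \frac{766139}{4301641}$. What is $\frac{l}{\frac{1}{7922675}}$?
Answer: $- \frac{116805983702821674625}{17308160157138} \approx -6.7486 \cdot 10^{6}$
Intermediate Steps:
$l = - \frac{14743250695355}{17308160157138}$ ($l = 4143977 \left(- \frac{1}{4023618}\right) + 766139 \cdot \frac{1}{4301641} = - \frac{4143977}{4023618} + \frac{766139}{4301641} = - \frac{14743250695355}{17308160157138} \approx -0.85181$)
$\frac{l}{\frac{1}{7922675}} = - \frac{14743250695355}{17308160157138 \cdot \frac{1}{7922675}} = - \frac{14743250695355 \frac{1}{\frac{1}{7922675}}}{17308160157138} = \left(- \frac{14743250695355}{17308160157138}\right) 7922675 = - \frac{116805983702821674625}{17308160157138}$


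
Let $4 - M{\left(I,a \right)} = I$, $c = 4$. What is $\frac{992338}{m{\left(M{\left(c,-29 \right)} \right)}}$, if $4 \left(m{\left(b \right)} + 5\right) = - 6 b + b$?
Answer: $- \frac{992338}{5} \approx -1.9847 \cdot 10^{5}$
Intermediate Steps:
$M{\left(I,a \right)} = 4 - I$
$m{\left(b \right)} = -5 - \frac{5 b}{4}$ ($m{\left(b \right)} = -5 + \frac{- 6 b + b}{4} = -5 + \frac{\left(-5\right) b}{4} = -5 - \frac{5 b}{4}$)
$\frac{992338}{m{\left(M{\left(c,-29 \right)} \right)}} = \frac{992338}{-5 - \frac{5 \left(4 - 4\right)}{4}} = \frac{992338}{-5 - 0} = \frac{992338}{-5 + 0} = \frac{992338}{-5} = 992338 \left(- \frac{1}{5}\right) = - \frac{992338}{5}$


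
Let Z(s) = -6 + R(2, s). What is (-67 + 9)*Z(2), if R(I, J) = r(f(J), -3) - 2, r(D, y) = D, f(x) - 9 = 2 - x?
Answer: -58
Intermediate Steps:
f(x) = 11 - x (f(x) = 9 + (2 - x) = 11 - x)
R(I, J) = 9 - J (R(I, J) = (11 - J) - 2 = 9 - J)
Z(s) = 3 - s (Z(s) = -6 + (9 - s) = 3 - s)
(-67 + 9)*Z(2) = (-67 + 9)*(3 - 1*2) = -58*(3 - 2) = -58*1 = -58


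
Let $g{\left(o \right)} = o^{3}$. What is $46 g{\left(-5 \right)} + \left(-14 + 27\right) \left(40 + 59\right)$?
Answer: $-4463$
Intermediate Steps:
$46 g{\left(-5 \right)} + \left(-14 + 27\right) \left(40 + 59\right) = 46 \left(-5\right)^{3} + \left(-14 + 27\right) \left(40 + 59\right) = 46 \left(-125\right) + 13 \cdot 99 = -5750 + 1287 = -4463$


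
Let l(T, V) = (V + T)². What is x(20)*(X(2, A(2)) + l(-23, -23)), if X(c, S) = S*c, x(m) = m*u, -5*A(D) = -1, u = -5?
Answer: -211640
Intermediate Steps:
A(D) = ⅕ (A(D) = -⅕*(-1) = ⅕)
x(m) = -5*m (x(m) = m*(-5) = -5*m)
l(T, V) = (T + V)²
x(20)*(X(2, A(2)) + l(-23, -23)) = (-5*20)*((⅕)*2 + (-23 - 23)²) = -100*(⅖ + (-46)²) = -100*(⅖ + 2116) = -100*10582/5 = -211640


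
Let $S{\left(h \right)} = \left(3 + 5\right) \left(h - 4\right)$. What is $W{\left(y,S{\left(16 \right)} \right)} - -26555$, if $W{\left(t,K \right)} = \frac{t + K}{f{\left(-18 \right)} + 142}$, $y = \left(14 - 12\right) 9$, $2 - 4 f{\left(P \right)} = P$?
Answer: $\frac{1301233}{49} \approx 26556.0$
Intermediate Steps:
$f{\left(P \right)} = \frac{1}{2} - \frac{P}{4}$
$y = 18$ ($y = 2 \cdot 9 = 18$)
$S{\left(h \right)} = -32 + 8 h$ ($S{\left(h \right)} = 8 \left(-4 + h\right) = -32 + 8 h$)
$W{\left(t,K \right)} = \frac{K}{147} + \frac{t}{147}$ ($W{\left(t,K \right)} = \frac{t + K}{\left(\frac{1}{2} - - \frac{9}{2}\right) + 142} = \frac{K + t}{\left(\frac{1}{2} + \frac{9}{2}\right) + 142} = \frac{K + t}{5 + 142} = \frac{K + t}{147} = \left(K + t\right) \frac{1}{147} = \frac{K}{147} + \frac{t}{147}$)
$W{\left(y,S{\left(16 \right)} \right)} - -26555 = \left(\frac{-32 + 8 \cdot 16}{147} + \frac{1}{147} \cdot 18\right) - -26555 = \left(\frac{-32 + 128}{147} + \frac{6}{49}\right) + 26555 = \left(\frac{1}{147} \cdot 96 + \frac{6}{49}\right) + 26555 = \left(\frac{32}{49} + \frac{6}{49}\right) + 26555 = \frac{38}{49} + 26555 = \frac{1301233}{49}$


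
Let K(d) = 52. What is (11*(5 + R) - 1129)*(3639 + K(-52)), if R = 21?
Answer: -3111513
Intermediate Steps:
(11*(5 + R) - 1129)*(3639 + K(-52)) = (11*(5 + 21) - 1129)*(3639 + 52) = (11*26 - 1129)*3691 = (286 - 1129)*3691 = -843*3691 = -3111513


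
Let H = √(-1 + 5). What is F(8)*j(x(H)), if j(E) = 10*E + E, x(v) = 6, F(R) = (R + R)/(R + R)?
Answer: 66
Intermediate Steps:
F(R) = 1 (F(R) = (2*R)/((2*R)) = (2*R)*(1/(2*R)) = 1)
H = 2 (H = √4 = 2)
j(E) = 11*E
F(8)*j(x(H)) = 1*(11*6) = 1*66 = 66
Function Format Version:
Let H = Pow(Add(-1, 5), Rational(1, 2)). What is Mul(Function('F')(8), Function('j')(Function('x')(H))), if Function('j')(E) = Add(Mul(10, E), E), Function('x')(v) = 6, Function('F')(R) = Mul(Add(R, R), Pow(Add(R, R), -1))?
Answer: 66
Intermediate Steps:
Function('F')(R) = 1 (Function('F')(R) = Mul(Mul(2, R), Pow(Mul(2, R), -1)) = Mul(Mul(2, R), Mul(Rational(1, 2), Pow(R, -1))) = 1)
H = 2 (H = Pow(4, Rational(1, 2)) = 2)
Function('j')(E) = Mul(11, E)
Mul(Function('F')(8), Function('j')(Function('x')(H))) = Mul(1, Mul(11, 6)) = Mul(1, 66) = 66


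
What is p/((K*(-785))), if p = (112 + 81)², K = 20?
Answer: -37249/15700 ≈ -2.3725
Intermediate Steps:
p = 37249 (p = 193² = 37249)
p/((K*(-785))) = 37249/((20*(-785))) = 37249/(-15700) = 37249*(-1/15700) = -37249/15700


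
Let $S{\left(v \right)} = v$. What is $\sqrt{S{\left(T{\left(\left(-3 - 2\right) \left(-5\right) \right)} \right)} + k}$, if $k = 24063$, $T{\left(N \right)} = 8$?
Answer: $\sqrt{24071} \approx 155.15$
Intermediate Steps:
$\sqrt{S{\left(T{\left(\left(-3 - 2\right) \left(-5\right) \right)} \right)} + k} = \sqrt{8 + 24063} = \sqrt{24071}$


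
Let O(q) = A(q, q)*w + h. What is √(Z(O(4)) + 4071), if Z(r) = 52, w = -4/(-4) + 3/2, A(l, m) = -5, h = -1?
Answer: √4123 ≈ 64.211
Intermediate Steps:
w = 5/2 (w = -4*(-¼) + 3*(½) = 1 + 3/2 = 5/2 ≈ 2.5000)
O(q) = -27/2 (O(q) = -5*5/2 - 1 = -25/2 - 1 = -27/2)
√(Z(O(4)) + 4071) = √(52 + 4071) = √4123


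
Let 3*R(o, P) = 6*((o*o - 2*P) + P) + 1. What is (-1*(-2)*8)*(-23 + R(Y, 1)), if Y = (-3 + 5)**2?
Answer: 352/3 ≈ 117.33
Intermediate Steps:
Y = 4 (Y = 2**2 = 4)
R(o, P) = 1/3 - 2*P + 2*o**2 (R(o, P) = (6*((o*o - 2*P) + P) + 1)/3 = (6*((o**2 - 2*P) + P) + 1)/3 = (6*(o**2 - P) + 1)/3 = ((-6*P + 6*o**2) + 1)/3 = (1 - 6*P + 6*o**2)/3 = 1/3 - 2*P + 2*o**2)
(-1*(-2)*8)*(-23 + R(Y, 1)) = (-1*(-2)*8)*(-23 + (1/3 - 2*1 + 2*4**2)) = (2*8)*(-23 + (1/3 - 2 + 2*16)) = 16*(-23 + (1/3 - 2 + 32)) = 16*(-23 + 91/3) = 16*(22/3) = 352/3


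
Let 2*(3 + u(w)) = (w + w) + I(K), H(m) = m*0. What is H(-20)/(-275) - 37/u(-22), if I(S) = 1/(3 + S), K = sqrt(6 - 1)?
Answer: 14578/9701 - 74*sqrt(5)/9701 ≈ 1.4857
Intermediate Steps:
K = sqrt(5) ≈ 2.2361
H(m) = 0
u(w) = -3 + w + 1/(2*(3 + sqrt(5))) (u(w) = -3 + ((w + w) + 1/(3 + sqrt(5)))/2 = -3 + (2*w + 1/(3 + sqrt(5)))/2 = -3 + (1/(3 + sqrt(5)) + 2*w)/2 = -3 + (w + 1/(2*(3 + sqrt(5)))) = -3 + w + 1/(2*(3 + sqrt(5))))
H(-20)/(-275) - 37/u(-22) = 0/(-275) - 37/(-21/8 - 22 - sqrt(5)/8) = 0*(-1/275) - 37/(-197/8 - sqrt(5)/8) = 0 - 37/(-197/8 - sqrt(5)/8) = -37/(-197/8 - sqrt(5)/8)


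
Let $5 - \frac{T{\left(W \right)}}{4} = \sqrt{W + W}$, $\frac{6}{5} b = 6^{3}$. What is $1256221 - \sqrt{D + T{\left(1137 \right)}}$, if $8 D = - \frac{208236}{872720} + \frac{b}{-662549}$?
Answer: $1256221 - \frac{\sqrt{1669194666354969329597690 - 334338094647579236358400 \sqrt{2274}}}{289109881640} \approx 1.2562 \cdot 10^{6} - 13.068 i$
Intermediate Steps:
$b = 180$ ($b = \frac{5 \cdot 6^{3}}{6} = \frac{5}{6} \cdot 216 = 180$)
$T{\left(W \right)} = 20 - 4 \sqrt{2} \sqrt{W}$ ($T{\left(W \right)} = 20 - 4 \sqrt{W + W} = 20 - 4 \sqrt{2 W} = 20 - 4 \sqrt{2} \sqrt{W}$)
$D = - \frac{34530910791}{1156439526560}$ ($D = \frac{- \frac{208236}{872720} + \frac{180}{-662549}}{8} = \frac{\left(-208236\right) \frac{1}{872720} + 180 \left(- \frac{1}{662549}\right)}{8} = \frac{- \frac{52059}{218180} - \frac{180}{662549}}{8} = \frac{1}{8} \left(- \frac{34530910791}{144554940820}\right) = - \frac{34530910791}{1156439526560} \approx -0.02986$)
$1256221 - \sqrt{D + T{\left(1137 \right)}} = 1256221 - \sqrt{- \frac{34530910791}{1156439526560} + \left(20 - 4 \sqrt{2} \sqrt{1137}\right)} = 1256221 - \sqrt{- \frac{34530910791}{1156439526560} + \left(20 - 4 \sqrt{2274}\right)} = 1256221 - \sqrt{\frac{23094259620409}{1156439526560} - 4 \sqrt{2274}}$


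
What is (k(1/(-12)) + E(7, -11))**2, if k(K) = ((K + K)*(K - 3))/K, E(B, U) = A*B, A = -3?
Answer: 26569/36 ≈ 738.03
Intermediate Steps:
E(B, U) = -3*B
k(K) = -6 + 2*K (k(K) = ((2*K)*(-3 + K))/K = (2*K*(-3 + K))/K = -6 + 2*K)
(k(1/(-12)) + E(7, -11))**2 = ((-6 + 2/(-12)) - 3*7)**2 = ((-6 + 2*(-1/12)) - 21)**2 = ((-6 - 1/6) - 21)**2 = (-37/6 - 21)**2 = (-163/6)**2 = 26569/36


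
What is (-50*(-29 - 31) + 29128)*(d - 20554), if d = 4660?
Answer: -510642432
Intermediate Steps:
(-50*(-29 - 31) + 29128)*(d - 20554) = (-50*(-29 - 31) + 29128)*(4660 - 20554) = (-50*(-60) + 29128)*(-15894) = (3000 + 29128)*(-15894) = 32128*(-15894) = -510642432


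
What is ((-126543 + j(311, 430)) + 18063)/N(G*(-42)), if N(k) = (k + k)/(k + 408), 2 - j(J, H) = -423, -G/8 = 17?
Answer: -1620825/28 ≈ -57887.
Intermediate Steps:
G = -136 (G = -8*17 = -136)
j(J, H) = 425 (j(J, H) = 2 - 1*(-423) = 2 + 423 = 425)
N(k) = 2*k/(408 + k) (N(k) = (2*k)/(408 + k) = 2*k/(408 + k))
((-126543 + j(311, 430)) + 18063)/N(G*(-42)) = ((-126543 + 425) + 18063)/((2*(-136*(-42))/(408 - 136*(-42)))) = (-126118 + 18063)/((2*5712/(408 + 5712))) = -108055/(2*5712/6120) = -108055/(2*5712*(1/6120)) = -108055/28/15 = -108055*15/28 = -1620825/28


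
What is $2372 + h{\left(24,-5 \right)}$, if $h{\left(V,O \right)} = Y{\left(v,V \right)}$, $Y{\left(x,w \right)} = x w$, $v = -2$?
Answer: $2324$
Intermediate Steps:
$Y{\left(x,w \right)} = w x$
$h{\left(V,O \right)} = - 2 V$ ($h{\left(V,O \right)} = V \left(-2\right) = - 2 V$)
$2372 + h{\left(24,-5 \right)} = 2372 - 48 = 2324$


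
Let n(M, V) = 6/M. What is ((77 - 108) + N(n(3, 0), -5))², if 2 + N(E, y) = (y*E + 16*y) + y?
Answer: 16384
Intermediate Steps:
N(E, y) = -2 + 17*y + E*y (N(E, y) = -2 + ((y*E + 16*y) + y) = -2 + ((E*y + 16*y) + y) = -2 + ((16*y + E*y) + y) = -2 + (17*y + E*y) = -2 + 17*y + E*y)
((77 - 108) + N(n(3, 0), -5))² = ((77 - 108) + (-2 + 17*(-5) + (6/3)*(-5)))² = (-31 + (-2 - 85 + (6*(⅓))*(-5)))² = (-31 + (-2 - 85 + 2*(-5)))² = (-31 + (-2 - 85 - 10))² = (-31 - 97)² = (-128)² = 16384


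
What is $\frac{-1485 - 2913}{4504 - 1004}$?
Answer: $- \frac{2199}{1750} \approx -1.2566$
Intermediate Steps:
$\frac{-1485 - 2913}{4504 - 1004} = \frac{-1485 - 2913}{3500} = \left(-4398\right) \frac{1}{3500} = - \frac{2199}{1750}$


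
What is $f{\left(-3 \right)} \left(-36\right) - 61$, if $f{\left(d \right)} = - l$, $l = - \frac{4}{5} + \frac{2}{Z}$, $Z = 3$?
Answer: $- \frac{329}{5} \approx -65.8$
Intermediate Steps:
$l = - \frac{2}{15}$ ($l = - \frac{4}{5} + \frac{2}{3} = - \frac{2}{15} \approx -0.13333$)
$f{\left(d \right)} = \frac{2}{15}$ ($f{\left(d \right)} = \left(-1\right) \left(- \frac{2}{15}\right) = \frac{2}{15}$)
$f{\left(-3 \right)} \left(-36\right) - 61 = \frac{2}{15} \left(-36\right) - 61 = - \frac{24}{5} - 61 = - \frac{329}{5}$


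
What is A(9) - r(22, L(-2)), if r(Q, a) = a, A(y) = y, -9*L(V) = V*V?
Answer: 85/9 ≈ 9.4444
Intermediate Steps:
L(V) = -V²/9 (L(V) = -V*V/9 = -V²/9)
A(9) - r(22, L(-2)) = 9 - (-1)*(-2)²/9 = 9 - (-1)*4/9 = 9 - 1*(-4/9) = 9 + 4/9 = 85/9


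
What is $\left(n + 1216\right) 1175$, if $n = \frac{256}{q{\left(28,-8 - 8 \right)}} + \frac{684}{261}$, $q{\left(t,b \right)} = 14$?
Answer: $\frac{295033100}{203} \approx 1.4534 \cdot 10^{6}$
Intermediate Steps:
$n = \frac{4244}{203}$ ($n = \frac{256}{14} + \frac{684}{261} = 256 \cdot \frac{1}{14} + 684 \cdot \frac{1}{261} = \frac{128}{7} + \frac{76}{29} = \frac{4244}{203} \approx 20.906$)
$\left(n + 1216\right) 1175 = \left(\frac{4244}{203} + 1216\right) 1175 = \frac{251092}{203} \cdot 1175 = \frac{295033100}{203}$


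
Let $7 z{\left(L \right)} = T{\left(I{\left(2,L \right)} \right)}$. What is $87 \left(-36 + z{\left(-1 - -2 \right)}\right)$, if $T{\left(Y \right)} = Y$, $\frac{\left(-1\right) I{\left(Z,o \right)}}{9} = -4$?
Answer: $- \frac{18792}{7} \approx -2684.6$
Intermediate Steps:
$I{\left(Z,o \right)} = 36$ ($I{\left(Z,o \right)} = \left(-9\right) \left(-4\right) = 36$)
$z{\left(L \right)} = \frac{36}{7}$ ($z{\left(L \right)} = \frac{1}{7} \cdot 36 = \frac{36}{7}$)
$87 \left(-36 + z{\left(-1 - -2 \right)}\right) = 87 \left(-36 + \frac{36}{7}\right) = 87 \left(- \frac{216}{7}\right) = - \frac{18792}{7}$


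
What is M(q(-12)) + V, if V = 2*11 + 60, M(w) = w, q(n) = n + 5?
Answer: 75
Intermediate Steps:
q(n) = 5 + n
V = 82 (V = 22 + 60 = 82)
M(q(-12)) + V = (5 - 12) + 82 = -7 + 82 = 75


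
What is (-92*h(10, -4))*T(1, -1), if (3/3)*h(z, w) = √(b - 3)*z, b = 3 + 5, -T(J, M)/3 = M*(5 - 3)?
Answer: -5520*√5 ≈ -12343.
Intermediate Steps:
T(J, M) = -6*M (T(J, M) = -3*M*(5 - 3) = -3*M*2 = -6*M)
b = 8
h(z, w) = z*√5 (h(z, w) = √(8 - 3)*z = √5*z = z*√5)
(-92*h(10, -4))*T(1, -1) = (-920*√5)*(-6*(-1)) = -920*√5*6 = -5520*√5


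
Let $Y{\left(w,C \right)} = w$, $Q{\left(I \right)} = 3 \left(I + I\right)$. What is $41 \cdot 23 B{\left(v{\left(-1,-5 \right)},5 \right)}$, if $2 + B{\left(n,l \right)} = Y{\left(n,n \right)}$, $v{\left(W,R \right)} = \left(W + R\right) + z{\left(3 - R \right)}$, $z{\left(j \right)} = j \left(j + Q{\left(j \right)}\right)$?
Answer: $414920$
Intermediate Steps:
$Q{\left(I \right)} = 6 I$ ($Q{\left(I \right)} = 3 \cdot 2 I = 6 I$)
$z{\left(j \right)} = 7 j^{2}$ ($z{\left(j \right)} = j \left(j + 6 j\right) = j 7 j = 7 j^{2}$)
$v{\left(W,R \right)} = R + W + 7 \left(3 - R\right)^{2}$ ($v{\left(W,R \right)} = \left(W + R\right) + 7 \left(3 - R\right)^{2} = \left(R + W\right) + 7 \left(3 - R\right)^{2} = R + W + 7 \left(3 - R\right)^{2}$)
$B{\left(n,l \right)} = -2 + n$
$41 \cdot 23 B{\left(v{\left(-1,-5 \right)},5 \right)} = 41 \cdot 23 \left(-2 - \left(6 - 7 \left(-3 - 5\right)^{2}\right)\right) = 943 \left(-2 - \left(6 - 448\right)\right) = 943 \left(-2 - -442\right) = 943 \left(-2 + 442\right) = 943 \cdot 440 = 414920$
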